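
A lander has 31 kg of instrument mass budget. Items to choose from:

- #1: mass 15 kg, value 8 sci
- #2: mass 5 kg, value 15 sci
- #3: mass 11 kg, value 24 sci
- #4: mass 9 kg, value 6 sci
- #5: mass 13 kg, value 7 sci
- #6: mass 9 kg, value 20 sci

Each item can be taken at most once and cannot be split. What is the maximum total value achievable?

59 sci

Check high-value combinations within 31 kg:
- #2+#3+#6: mass 5+11+9=25, value 15+24+20=59
- #3+#4+#6: mass 11+9+9=29, value 24+6+20=50
- #1+#2+#3: mass 15+5+11=31, value 8+15+24=47
- #2+#3+#5: mass 5+11+13=29, value 15+24+7=46
Best: 59 sci.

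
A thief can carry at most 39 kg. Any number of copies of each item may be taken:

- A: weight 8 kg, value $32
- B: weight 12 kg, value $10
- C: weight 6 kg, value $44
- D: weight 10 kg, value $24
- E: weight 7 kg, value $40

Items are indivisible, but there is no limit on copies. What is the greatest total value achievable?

$264

Best value-per-unit is C at 44/6, and filling with it alone uses weight 6×6=36. No mix of the others beats 6×44 = 264.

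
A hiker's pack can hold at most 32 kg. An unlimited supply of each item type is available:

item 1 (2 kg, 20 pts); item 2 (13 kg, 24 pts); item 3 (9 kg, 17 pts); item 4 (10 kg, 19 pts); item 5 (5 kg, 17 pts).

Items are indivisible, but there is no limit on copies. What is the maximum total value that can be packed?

Best value-per-unit is item 1 at 20/2, and filling with it alone uses weight 16×2=32. No mix of the others beats 16×20 = 320.

320 pts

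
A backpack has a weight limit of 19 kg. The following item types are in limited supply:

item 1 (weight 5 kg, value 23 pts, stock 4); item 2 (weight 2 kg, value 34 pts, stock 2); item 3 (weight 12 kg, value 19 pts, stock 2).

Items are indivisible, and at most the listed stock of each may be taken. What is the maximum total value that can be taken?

Top feasible selections:
- 3×item 1 + 2×item 2: weight 19, value 137
- 2×item 1 + 2×item 2: weight 14, value 114
Best: 137 pts.

137 pts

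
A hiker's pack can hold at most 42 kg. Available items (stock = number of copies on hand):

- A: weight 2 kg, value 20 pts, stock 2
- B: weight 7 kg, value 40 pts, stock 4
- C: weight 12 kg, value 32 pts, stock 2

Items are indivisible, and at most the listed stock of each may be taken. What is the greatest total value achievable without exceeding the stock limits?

212 pts

Top feasible selections:
- 1×A + 4×B + 1×C: weight 42, value 212
- 2×A + 4×B: weight 32, value 200
Best: 212 pts.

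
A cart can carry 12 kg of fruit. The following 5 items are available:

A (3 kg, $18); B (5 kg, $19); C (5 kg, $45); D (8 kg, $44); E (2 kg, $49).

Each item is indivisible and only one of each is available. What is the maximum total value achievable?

$113

Check high-value combinations within 12 kg:
- B+C+E: weight 5+5+2=12, value 19+45+49=113
- A+C+E: weight 3+5+2=10, value 18+45+49=112
- C+E: weight 5+2=7, value 45+49=94
Best: $113.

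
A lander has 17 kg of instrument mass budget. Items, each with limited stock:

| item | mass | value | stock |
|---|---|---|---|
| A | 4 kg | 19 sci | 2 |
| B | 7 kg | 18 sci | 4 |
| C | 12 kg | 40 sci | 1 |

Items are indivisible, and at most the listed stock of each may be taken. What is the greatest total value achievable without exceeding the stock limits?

59 sci

Best selections within mass 17 and stock limits:
- 1×A + 1×C: mass 16, value 59
- 2×A + 1×B: mass 15, value 56
Best: 59 sci.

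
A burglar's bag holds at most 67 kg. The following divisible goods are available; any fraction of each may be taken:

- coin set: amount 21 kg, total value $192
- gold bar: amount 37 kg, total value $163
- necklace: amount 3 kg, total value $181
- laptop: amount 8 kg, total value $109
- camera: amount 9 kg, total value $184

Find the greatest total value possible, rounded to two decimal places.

780.54

Take in order of value per unit:
- necklace (181/3 per unit): all 3 → value 181, running total 181.00
- camera (184/9 per unit): all 9 → value 184, running total 365.00
- laptop (109/8 per unit): all 8 → value 109, running total 474.00
- coin set (192/21 per unit): all 21 → value 192, running total 666.00
- gold bar (163/37 per unit): 26 of 37 → value 26×163/37 = 114.5405, running total 780.54
Total 780.54.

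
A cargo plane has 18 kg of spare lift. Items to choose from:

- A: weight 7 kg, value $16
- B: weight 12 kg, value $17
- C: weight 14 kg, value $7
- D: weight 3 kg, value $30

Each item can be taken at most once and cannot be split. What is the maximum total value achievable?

$47

This is a 0/1 knapsack; check combinations near the capacity.
- B+D: weight 12+3=15, value 17+30=47
- A+D: weight 7+3=10, value 16+30=46
- C+D: weight 14+3=17, value 7+30=37
- D: weight 3, value 30
- B: weight 12, value 17
Best: $47.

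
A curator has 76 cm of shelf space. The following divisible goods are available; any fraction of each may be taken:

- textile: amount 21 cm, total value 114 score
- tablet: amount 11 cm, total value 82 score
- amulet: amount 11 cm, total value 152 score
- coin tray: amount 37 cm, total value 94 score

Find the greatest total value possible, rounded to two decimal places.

431.84

Take in order of value per unit:
- amulet (152/11 per unit): all 11 → value 152, running total 152.00
- tablet (82/11 per unit): all 11 → value 82, running total 234.00
- textile (114/21 per unit): all 21 → value 114, running total 348.00
- coin tray (94/37 per unit): 33 of 37 → value 33×94/37 = 83.8378, running total 431.84
Total 431.84.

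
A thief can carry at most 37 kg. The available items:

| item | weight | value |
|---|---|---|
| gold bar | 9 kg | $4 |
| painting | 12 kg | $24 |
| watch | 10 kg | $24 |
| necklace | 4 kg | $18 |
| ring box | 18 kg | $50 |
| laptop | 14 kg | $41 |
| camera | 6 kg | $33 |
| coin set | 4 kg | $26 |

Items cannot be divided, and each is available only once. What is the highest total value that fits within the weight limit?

$127

This is a 0/1 knapsack; check combinations near the capacity.
- necklace+ring box+camera+coin set: weight 4+18+6+4=32, value 18+50+33+26=127
- painting+watch+necklace+camera+coin set: weight 12+10+4+6+4=36, value 24+24+18+33+26=125
- watch+laptop+camera+coin set: weight 10+14+6+4=34, value 24+41+33+26=124
Best: $127.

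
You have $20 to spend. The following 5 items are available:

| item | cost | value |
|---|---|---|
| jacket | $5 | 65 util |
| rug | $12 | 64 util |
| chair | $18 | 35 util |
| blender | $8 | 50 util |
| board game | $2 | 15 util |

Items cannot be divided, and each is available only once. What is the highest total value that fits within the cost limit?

This is a 0/1 knapsack; check combinations near the capacity.
- jacket+rug+board game: cost 5+12+2=19, value 65+64+15=144
- jacket+blender+board game: cost 5+8+2=15, value 65+50+15=130
- jacket+rug: cost 5+12=17, value 65+64=129
- jacket+blender: cost 5+8=13, value 65+50=115
Best: 144 util.

144 util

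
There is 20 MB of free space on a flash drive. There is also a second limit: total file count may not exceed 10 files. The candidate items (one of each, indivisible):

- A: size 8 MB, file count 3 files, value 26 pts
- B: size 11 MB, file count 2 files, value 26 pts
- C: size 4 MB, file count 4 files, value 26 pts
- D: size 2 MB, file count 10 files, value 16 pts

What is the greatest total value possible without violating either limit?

52 pts

Feasible sets respecting both limits:
- A+B: size 19, file count 5, value 52
- A+C: size 12, file count 7, value 52
- B+C: size 15, file count 6, value 52
Best: 52 pts.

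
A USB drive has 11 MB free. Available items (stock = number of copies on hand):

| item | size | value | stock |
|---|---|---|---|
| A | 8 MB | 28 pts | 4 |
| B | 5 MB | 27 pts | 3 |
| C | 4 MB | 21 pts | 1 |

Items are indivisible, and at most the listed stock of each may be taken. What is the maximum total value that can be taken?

54 pts

Top feasible selections:
- 2×B: size 10, value 54
- 1×B + 1×C: size 9, value 48
- 1×A: size 8, value 28
Best: 54 pts.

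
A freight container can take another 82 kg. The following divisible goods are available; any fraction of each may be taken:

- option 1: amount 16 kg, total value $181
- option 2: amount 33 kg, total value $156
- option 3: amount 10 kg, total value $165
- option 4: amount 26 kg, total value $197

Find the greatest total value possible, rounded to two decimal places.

684.82

Take in order of value per unit:
- option 3 (165/10 per unit): all 10 → value 165, running total 165.00
- option 1 (181/16 per unit): all 16 → value 181, running total 346.00
- option 4 (197/26 per unit): all 26 → value 197, running total 543.00
- option 2 (156/33 per unit): 30 of 33 → value 30×156/33 = 141.8182, running total 684.82
Total 684.82.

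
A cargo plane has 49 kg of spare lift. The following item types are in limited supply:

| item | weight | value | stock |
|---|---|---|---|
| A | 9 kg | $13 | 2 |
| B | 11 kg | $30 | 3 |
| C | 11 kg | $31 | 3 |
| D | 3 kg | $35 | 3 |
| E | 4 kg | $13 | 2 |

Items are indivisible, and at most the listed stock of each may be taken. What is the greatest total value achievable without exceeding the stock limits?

Best selections within weight 49 and stock limits:
- 3×C + 3×D + 1×E: weight 46, value 211
- 1×B + 2×C + 3×D + 1×E: weight 46, value 210
- 2×B + 1×C + 3×D + 1×E: weight 46, value 209
- 3×B + 3×D + 1×E: weight 46, value 208
Best: $211.

$211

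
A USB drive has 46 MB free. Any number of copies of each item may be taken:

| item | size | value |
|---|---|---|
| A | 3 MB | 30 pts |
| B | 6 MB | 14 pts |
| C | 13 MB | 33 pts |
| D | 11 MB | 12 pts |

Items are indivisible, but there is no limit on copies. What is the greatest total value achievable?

450 pts

Best value-per-unit is A at 30/3, and filling with it alone uses size 15×3=45. No mix of the others beats 15×30 = 450.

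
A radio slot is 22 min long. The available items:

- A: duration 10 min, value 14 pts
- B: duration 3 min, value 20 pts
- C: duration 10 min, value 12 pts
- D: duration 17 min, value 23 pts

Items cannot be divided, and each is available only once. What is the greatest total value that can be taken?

Check high-value combinations within 22 min:
- B+D: duration 3+17=20, value 20+23=43
- A+B: duration 10+3=13, value 14+20=34
- B+C: duration 3+10=13, value 20+12=32
- A+C: duration 10+10=20, value 14+12=26
Best: 43 pts.

43 pts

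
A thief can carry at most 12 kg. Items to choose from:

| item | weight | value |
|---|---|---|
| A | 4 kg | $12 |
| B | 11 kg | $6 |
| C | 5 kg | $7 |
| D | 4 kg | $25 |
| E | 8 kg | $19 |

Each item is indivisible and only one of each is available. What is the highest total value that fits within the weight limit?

$44

Check high-value combinations within 12 kg:
- D+E: weight 4+8=12, value 25+19=44
- A+D: weight 4+4=8, value 12+25=37
- C+D: weight 5+4=9, value 7+25=32
- A+E: weight 4+8=12, value 12+19=31
- D: weight 4, value 25
Best: $44.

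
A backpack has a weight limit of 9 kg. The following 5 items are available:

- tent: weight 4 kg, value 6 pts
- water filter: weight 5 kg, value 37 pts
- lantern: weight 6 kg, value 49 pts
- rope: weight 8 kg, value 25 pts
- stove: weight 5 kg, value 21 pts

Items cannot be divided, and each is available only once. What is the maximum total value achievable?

Check high-value combinations within 9 kg:
- lantern: weight 6, value 49
- tent+water filter: weight 4+5=9, value 6+37=43
- water filter: weight 5, value 37
- tent+stove: weight 4+5=9, value 6+21=27
- rope: weight 8, value 25
Best: 49 pts.

49 pts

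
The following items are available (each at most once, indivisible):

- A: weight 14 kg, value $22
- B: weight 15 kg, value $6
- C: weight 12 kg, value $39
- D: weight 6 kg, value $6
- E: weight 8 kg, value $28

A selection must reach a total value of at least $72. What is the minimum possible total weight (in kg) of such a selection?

Subsets with value ≥ 72, sorted by total weight:
- C+D+E: weight 26, value 73
- A+C+E: weight 34, value 89
- B+C+E: weight 35, value 73
Minimum weight: 26 kg.

26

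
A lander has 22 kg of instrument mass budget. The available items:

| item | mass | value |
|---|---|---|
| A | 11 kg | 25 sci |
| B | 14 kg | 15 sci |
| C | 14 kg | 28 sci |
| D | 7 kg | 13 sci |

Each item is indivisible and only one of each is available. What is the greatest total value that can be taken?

Check high-value combinations within 22 kg:
- C+D: mass 14+7=21, value 28+13=41
- A+D: mass 11+7=18, value 25+13=38
- C: mass 14, value 28
- B+D: mass 14+7=21, value 15+13=28
- A: mass 11, value 25
Best: 41 sci.

41 sci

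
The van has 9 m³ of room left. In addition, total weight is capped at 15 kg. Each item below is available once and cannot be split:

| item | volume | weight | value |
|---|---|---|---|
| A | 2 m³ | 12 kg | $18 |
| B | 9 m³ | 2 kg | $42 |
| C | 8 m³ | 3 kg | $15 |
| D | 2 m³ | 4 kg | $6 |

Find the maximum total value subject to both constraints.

Feasible sets respecting both limits:
- B: volume 9, weight 2, value 42
- A: volume 2, weight 12, value 18
- C: volume 8, weight 3, value 15
Best: $42.

$42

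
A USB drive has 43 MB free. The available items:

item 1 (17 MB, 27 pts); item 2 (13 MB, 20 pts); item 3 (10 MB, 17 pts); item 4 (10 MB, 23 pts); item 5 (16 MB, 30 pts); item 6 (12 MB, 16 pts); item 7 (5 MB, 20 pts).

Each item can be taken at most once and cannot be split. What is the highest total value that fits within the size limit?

Check high-value combinations within 43 MB:
- item 3+item 4+item 5+item 7: size 10+10+16+5=41, value 17+23+30+20=90
- item 4+item 5+item 6+item 7: size 10+16+12+5=43, value 23+30+16+20=89
- item 1+item 3+item 4+item 7: size 17+10+10+5=42, value 27+17+23+20=87
- item 3+item 5+item 6+item 7: size 10+16+12+5=43, value 17+30+16+20=83
- item 2+item 3+item 4+item 7: size 13+10+10+5=38, value 20+17+23+20=80
Best: 90 pts.

90 pts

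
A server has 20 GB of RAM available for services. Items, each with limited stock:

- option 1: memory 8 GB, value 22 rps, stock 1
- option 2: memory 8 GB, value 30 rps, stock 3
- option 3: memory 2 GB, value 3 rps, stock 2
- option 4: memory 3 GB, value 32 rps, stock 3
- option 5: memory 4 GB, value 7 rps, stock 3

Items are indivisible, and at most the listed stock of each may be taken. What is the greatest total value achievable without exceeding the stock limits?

129 rps

Best selections within memory 20 and stock limits:
- 1×option 2 + 1×option 3 + 3×option 4: memory 19, value 129
- 1×option 2 + 3×option 4: memory 17, value 126
- 1×option 1 + 1×option 3 + 3×option 4: memory 19, value 121
- 1×option 1 + 3×option 4: memory 17, value 118
Best: 129 rps.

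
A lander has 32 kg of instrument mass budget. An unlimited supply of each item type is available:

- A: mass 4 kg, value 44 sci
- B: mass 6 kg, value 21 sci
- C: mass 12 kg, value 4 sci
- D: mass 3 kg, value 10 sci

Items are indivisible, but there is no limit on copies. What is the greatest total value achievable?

Best value-per-unit is A at 44/4, and filling with it alone uses mass 8×4=32. No mix of the others beats 8×44 = 352.

352 sci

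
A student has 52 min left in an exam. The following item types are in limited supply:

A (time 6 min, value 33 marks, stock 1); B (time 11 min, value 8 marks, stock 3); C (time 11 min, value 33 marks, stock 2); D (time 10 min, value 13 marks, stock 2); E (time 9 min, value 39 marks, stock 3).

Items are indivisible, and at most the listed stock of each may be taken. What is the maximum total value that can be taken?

Top feasible selections:
- 1×A + 1×C + 3×E: time 44, value 183
- 2×C + 3×E: time 49, value 183
- 1×A + 2×C + 2×E: time 46, value 177
Best: 183 marks.

183 marks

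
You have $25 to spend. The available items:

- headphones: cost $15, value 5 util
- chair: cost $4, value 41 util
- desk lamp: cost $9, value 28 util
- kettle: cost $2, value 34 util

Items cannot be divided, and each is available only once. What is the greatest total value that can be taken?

This is a 0/1 knapsack; check combinations near the capacity.
- chair+desk lamp+kettle: cost 4+9+2=15, value 41+28+34=103
- headphones+chair+kettle: cost 15+4+2=21, value 5+41+34=80
- chair+kettle: cost 4+2=6, value 41+34=75
- chair+desk lamp: cost 4+9=13, value 41+28=69
Best: 103 util.

103 util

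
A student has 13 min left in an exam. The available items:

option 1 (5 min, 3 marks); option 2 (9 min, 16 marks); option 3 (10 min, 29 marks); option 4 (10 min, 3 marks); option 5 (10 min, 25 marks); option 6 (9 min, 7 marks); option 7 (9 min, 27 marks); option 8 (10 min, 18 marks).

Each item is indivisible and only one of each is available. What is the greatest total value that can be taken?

Check high-value combinations within 13 min:
- option 3: time 10, value 29
- option 7: time 9, value 27
- option 5: time 10, value 25
- option 8: time 10, value 18
- option 2: time 9, value 16
Best: 29 marks.

29 marks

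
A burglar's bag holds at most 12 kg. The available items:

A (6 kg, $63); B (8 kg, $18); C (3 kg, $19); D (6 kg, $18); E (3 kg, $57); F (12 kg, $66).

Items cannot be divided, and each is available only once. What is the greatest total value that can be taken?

Check high-value combinations within 12 kg:
- A+C+E: weight 6+3+3=12, value 63+19+57=139
- A+E: weight 6+3=9, value 63+57=120
- C+D+E: weight 3+6+3=12, value 19+18+57=94
- A+C: weight 6+3=9, value 63+19=82
- A+D: weight 6+6=12, value 63+18=81
Best: $139.

$139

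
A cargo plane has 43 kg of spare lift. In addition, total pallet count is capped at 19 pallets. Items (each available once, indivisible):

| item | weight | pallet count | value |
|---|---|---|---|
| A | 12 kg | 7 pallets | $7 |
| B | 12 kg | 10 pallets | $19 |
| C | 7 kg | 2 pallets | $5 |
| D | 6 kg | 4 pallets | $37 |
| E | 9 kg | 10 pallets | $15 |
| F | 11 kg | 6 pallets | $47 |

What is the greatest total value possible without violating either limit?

Feasible sets respecting both limits:
- A+C+D+F: weight 36, pallet count 19, value 96
- A+D+F: weight 29, pallet count 17, value 91
- C+D+F: weight 24, pallet count 12, value 89
- D+F: weight 17, pallet count 10, value 84
Best: $96.

$96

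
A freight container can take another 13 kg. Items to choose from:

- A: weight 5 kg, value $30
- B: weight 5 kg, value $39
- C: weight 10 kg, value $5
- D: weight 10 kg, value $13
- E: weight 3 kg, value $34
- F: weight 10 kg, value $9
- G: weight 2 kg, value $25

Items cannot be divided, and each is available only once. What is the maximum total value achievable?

This is a 0/1 knapsack; check combinations near the capacity.
- A+B+E: weight 5+5+3=13, value 30+39+34=103
- B+E+G: weight 5+3+2=10, value 39+34+25=98
- A+B+G: weight 5+5+2=12, value 30+39+25=94
Best: $103.

$103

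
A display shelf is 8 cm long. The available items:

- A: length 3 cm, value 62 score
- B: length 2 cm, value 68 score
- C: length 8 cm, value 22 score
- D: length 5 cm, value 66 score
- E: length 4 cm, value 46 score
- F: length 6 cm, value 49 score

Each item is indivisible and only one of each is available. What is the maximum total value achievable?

134 score

Check high-value combinations within 8 cm:
- B+D: length 2+5=7, value 68+66=134
- A+B: length 3+2=5, value 62+68=130
- A+D: length 3+5=8, value 62+66=128
- B+F: length 2+6=8, value 68+49=117
- B+E: length 2+4=6, value 68+46=114
Best: 134 score.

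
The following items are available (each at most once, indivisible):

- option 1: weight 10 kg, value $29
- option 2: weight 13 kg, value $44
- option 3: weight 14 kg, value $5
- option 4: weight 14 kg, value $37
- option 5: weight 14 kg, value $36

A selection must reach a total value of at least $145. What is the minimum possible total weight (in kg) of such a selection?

Subsets with value ≥ 145, sorted by total weight:
- option 1+option 2+option 4+option 5: weight 51, value 146
- option 1+option 2+option 3+option 4+option 5: weight 65, value 151
Minimum weight: 51 kg.

51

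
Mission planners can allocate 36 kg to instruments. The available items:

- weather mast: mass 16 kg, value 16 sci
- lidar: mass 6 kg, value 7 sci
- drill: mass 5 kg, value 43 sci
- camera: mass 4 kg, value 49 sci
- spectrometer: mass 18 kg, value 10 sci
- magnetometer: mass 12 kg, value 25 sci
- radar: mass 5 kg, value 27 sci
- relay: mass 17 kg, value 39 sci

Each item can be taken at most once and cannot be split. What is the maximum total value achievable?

158 sci

Check high-value combinations within 36 kg:
- drill+camera+radar+relay: mass 5+4+5+17=31, value 43+49+27+39=158
- lidar+drill+camera+magnetometer+radar: mass 6+5+4+12+5=32, value 7+43+49+25+27=151
- drill+camera+magnetometer+radar: mass 5+4+12+5=26, value 43+49+25+27=144
- weather mast+lidar+drill+camera+radar: mass 16+6+5+4+5=36, value 16+7+43+49+27=142
- lidar+drill+camera+relay: mass 6+5+4+17=32, value 7+43+49+39=138
Best: 158 sci.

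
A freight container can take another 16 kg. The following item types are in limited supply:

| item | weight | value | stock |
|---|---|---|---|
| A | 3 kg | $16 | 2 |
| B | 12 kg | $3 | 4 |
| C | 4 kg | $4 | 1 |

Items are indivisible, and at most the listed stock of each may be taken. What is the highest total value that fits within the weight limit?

$36

Best selections within weight 16 and stock limits:
- 2×A + 1×C: weight 10, value 36
- 2×A: weight 6, value 32
- 1×A + 1×C: weight 7, value 20
- 1×A + 1×B: weight 15, value 19
Best: $36.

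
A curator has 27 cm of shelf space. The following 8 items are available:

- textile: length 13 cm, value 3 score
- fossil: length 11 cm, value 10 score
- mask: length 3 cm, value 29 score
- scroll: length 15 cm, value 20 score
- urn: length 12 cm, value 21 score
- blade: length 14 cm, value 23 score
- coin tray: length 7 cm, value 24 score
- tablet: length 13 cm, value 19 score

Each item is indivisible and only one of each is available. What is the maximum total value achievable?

76 score

This is a 0/1 knapsack; check combinations near the capacity.
- mask+blade+coin tray: length 3+14+7=24, value 29+23+24=76
- mask+urn+coin tray: length 3+12+7=22, value 29+21+24=74
- mask+scroll+coin tray: length 3+15+7=25, value 29+20+24=73
- mask+coin tray+tablet: length 3+7+13=23, value 29+24+19=72
Best: 76 score.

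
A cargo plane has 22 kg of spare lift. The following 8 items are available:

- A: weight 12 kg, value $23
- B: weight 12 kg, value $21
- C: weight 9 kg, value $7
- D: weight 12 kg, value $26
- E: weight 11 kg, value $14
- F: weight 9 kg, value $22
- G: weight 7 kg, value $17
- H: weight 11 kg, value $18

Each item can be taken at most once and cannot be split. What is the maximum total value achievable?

$48

Check high-value combinations within 22 kg:
- D+F: weight 12+9=21, value 26+22=48
- A+F: weight 12+9=21, value 23+22=45
- D+G: weight 12+7=19, value 26+17=43
Best: $48.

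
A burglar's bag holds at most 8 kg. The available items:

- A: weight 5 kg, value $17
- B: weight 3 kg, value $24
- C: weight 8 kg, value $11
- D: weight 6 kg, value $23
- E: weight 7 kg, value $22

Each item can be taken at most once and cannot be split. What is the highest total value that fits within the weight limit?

Check high-value combinations within 8 kg:
- A+B: weight 5+3=8, value 17+24=41
- B: weight 3, value 24
- D: weight 6, value 23
- E: weight 7, value 22
Best: $41.

$41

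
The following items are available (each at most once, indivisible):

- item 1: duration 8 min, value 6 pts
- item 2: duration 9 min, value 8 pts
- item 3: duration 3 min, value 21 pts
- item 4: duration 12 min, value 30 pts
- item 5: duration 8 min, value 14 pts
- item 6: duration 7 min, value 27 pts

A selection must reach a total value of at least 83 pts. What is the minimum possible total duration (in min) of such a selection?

30

Subsets with value ≥ 83, sorted by total duration:
- item 3+item 4+item 5+item 6: duration 30, value 92
- item 1+item 3+item 4+item 6: duration 30, value 84
- item 2+item 3+item 4+item 6: duration 31, value 86
- item 1+item 3+item 4+item 5+item 6: duration 38, value 98
Minimum duration: 30 min.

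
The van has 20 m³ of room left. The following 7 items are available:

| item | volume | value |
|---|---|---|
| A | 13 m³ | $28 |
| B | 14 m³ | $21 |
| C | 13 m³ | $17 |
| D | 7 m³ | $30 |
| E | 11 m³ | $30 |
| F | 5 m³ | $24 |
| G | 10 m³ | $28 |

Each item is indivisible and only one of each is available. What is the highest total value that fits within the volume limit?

Check high-value combinations within 20 m³:
- D+E: volume 7+11=18, value 30+30=60
- D+G: volume 7+10=17, value 30+28=58
- A+D: volume 13+7=20, value 28+30=58
- D+F: volume 7+5=12, value 30+24=54
- E+F: volume 11+5=16, value 30+24=54
Best: $60.

$60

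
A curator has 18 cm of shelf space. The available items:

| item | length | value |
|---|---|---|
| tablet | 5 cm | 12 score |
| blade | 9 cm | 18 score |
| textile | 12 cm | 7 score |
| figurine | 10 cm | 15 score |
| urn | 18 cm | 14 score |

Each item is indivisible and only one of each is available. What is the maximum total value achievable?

30 score

Check high-value combinations within 18 cm:
- tablet+blade: length 5+9=14, value 12+18=30
- tablet+figurine: length 5+10=15, value 12+15=27
- tablet+textile: length 5+12=17, value 12+7=19
- blade: length 9, value 18
Best: 30 score.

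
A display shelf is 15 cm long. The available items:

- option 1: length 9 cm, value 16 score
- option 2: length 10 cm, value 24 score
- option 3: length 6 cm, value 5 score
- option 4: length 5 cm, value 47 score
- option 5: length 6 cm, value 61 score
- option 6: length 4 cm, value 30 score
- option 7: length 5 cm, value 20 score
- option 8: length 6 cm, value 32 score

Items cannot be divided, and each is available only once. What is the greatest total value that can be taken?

138 score

Check high-value combinations within 15 cm:
- option 4+option 5+option 6: length 5+6+4=15, value 47+61+30=138
- option 5+option 6+option 7: length 6+4+5=15, value 61+30+20=111
- option 4+option 6+option 8: length 5+4+6=15, value 47+30+32=109
- option 4+option 5: length 5+6=11, value 47+61=108
Best: 138 score.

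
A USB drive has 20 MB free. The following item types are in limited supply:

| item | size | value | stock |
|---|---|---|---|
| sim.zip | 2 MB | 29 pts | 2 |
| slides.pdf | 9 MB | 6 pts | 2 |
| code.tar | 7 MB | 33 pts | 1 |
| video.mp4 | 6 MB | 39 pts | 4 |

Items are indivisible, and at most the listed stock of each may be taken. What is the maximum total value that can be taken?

146 pts

Best selections within size 20 and stock limits:
- 1×sim.zip + 3×video.mp4: size 20, value 146
- 2×sim.zip + 2×video.mp4: size 16, value 136
- 2×sim.zip + 1×code.tar + 1×video.mp4: size 17, value 130
Best: 146 pts.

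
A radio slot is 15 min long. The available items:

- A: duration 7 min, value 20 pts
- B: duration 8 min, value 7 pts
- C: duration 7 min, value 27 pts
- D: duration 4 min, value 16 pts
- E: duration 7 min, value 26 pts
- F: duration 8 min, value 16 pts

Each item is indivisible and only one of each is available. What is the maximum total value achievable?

Check high-value combinations within 15 min:
- C+E: duration 7+7=14, value 27+26=53
- A+C: duration 7+7=14, value 20+27=47
- A+E: duration 7+7=14, value 20+26=46
Best: 53 pts.

53 pts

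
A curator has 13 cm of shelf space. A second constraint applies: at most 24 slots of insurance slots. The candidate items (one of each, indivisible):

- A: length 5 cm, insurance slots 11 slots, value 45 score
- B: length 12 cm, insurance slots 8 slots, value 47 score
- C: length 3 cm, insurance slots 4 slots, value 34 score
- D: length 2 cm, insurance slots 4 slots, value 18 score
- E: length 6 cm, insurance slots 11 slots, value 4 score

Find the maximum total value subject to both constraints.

97 score

Feasible sets respecting both limits:
- A+C+D: length 10, insurance slots 19, value 97
- A+C: length 8, insurance slots 15, value 79
- A+D: length 7, insurance slots 15, value 63
Best: 97 score.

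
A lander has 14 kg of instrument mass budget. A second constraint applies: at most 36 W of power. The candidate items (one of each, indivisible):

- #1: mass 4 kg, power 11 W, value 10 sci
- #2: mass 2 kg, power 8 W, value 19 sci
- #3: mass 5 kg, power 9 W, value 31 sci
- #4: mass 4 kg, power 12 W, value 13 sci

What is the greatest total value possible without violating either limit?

Feasible sets respecting both limits:
- #2+#3+#4: mass 11, power 29, value 63
- #1+#2+#3: mass 11, power 28, value 60
- #1+#3+#4: mass 13, power 32, value 54
Best: 63 sci.

63 sci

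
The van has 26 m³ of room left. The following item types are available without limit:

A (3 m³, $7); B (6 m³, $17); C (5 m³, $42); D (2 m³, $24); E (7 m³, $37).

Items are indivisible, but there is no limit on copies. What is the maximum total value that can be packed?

Best value-per-unit is D at 24/2, and filling with it alone uses volume 13×2=26. No mix of the others beats 13×24 = 312.

$312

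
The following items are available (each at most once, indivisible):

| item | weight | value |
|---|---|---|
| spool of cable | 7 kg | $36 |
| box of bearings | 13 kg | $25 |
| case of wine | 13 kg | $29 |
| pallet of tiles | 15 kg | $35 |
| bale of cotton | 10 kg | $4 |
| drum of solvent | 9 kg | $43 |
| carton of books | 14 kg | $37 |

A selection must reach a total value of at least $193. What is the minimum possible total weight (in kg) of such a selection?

Subsets with value ≥ 193, sorted by total weight:
- spool of cable+box of bearings+case of wine+pallet of tiles+drum of solvent+carton of books: weight 71, value 205
- spool of cable+box of bearings+case of wine+pallet of tiles+bale of cotton+drum of solvent+carton of books: weight 81, value 209
Minimum weight: 71 kg.

71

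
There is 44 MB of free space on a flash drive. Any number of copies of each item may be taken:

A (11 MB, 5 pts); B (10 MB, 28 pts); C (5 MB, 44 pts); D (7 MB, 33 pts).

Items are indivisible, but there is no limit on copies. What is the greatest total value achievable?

352 pts

Best value-per-unit is C at 44/5, and filling with it alone uses size 8×5=40. No mix of the others beats 8×44 = 352.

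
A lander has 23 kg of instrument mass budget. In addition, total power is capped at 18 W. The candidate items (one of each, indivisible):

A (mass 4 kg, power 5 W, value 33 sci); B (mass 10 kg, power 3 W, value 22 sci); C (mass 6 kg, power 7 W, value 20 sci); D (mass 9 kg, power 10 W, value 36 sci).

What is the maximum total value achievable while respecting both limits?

91 sci

Feasible sets respecting both limits:
- A+B+D: mass 23, power 18, value 91
- A+B+C: mass 20, power 15, value 75
- A+D: mass 13, power 15, value 69
Best: 91 sci.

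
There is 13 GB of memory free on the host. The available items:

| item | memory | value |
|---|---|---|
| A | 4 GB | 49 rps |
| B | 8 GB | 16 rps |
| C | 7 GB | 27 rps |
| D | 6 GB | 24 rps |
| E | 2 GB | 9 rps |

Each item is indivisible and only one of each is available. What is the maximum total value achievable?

85 rps

Check high-value combinations within 13 GB:
- A+C+E: memory 4+7+2=13, value 49+27+9=85
- A+D+E: memory 4+6+2=12, value 49+24+9=82
- A+C: memory 4+7=11, value 49+27=76
Best: 85 rps.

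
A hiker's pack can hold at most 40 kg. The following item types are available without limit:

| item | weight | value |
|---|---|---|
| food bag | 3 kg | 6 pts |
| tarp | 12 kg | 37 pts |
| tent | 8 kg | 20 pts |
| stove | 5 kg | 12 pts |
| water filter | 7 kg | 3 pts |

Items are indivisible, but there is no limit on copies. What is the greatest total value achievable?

Best value-per-unit is tarp at 37/12; filling with it alone gives 3×37 = 111.
Optimal mix: 1×food bag + 3×tarp → weight 39, value 117.

117 pts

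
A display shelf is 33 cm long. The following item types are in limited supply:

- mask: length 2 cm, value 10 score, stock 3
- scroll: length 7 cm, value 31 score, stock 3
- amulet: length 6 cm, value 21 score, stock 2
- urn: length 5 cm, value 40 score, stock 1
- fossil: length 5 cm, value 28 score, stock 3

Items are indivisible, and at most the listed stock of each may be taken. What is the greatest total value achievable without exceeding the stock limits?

185 score

Best selections within length 33 and stock limits:
- 3×mask + 1×scroll + 1×urn + 3×fossil: length 33, value 185
- 2×mask + 2×scroll + 1×urn + 2×fossil: length 33, value 178
Best: 185 score.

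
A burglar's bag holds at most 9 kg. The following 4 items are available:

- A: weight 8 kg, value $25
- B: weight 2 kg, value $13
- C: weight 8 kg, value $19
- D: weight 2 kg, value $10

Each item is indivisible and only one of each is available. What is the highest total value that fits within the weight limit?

Check high-value combinations within 9 kg:
- A: weight 8, value 25
- B+D: weight 2+2=4, value 13+10=23
- C: weight 8, value 19
Best: $25.

$25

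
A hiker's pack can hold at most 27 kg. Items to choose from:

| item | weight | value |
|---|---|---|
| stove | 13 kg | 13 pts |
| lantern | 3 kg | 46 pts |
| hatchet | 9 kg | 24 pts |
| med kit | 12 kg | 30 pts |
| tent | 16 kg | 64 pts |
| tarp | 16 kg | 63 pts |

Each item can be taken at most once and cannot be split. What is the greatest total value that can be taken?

This is a 0/1 knapsack; check combinations near the capacity.
- lantern+tent: weight 3+16=19, value 46+64=110
- lantern+tarp: weight 3+16=19, value 46+63=109
- lantern+hatchet+med kit: weight 3+9+12=24, value 46+24+30=100
- hatchet+tent: weight 9+16=25, value 24+64=88
- hatchet+tarp: weight 9+16=25, value 24+63=87
Best: 110 pts.

110 pts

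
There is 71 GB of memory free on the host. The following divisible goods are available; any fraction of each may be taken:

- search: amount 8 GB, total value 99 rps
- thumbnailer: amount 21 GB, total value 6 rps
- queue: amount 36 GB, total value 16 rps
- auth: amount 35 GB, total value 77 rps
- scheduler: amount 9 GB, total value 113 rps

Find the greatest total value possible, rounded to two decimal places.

297.44

Take in order of value per unit:
- scheduler (113/9 per unit): all 9 → value 113, running total 113.00
- search (99/8 per unit): all 8 → value 99, running total 212.00
- auth (77/35 per unit): all 35 → value 77, running total 289.00
- queue (16/36 per unit): 19 of 36 → value 19×16/36 = 8.4444, running total 297.44
Total 297.44.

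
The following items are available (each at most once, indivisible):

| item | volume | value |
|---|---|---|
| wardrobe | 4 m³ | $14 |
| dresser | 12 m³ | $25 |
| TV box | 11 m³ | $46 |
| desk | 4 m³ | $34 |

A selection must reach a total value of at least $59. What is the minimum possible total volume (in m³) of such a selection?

15

Subsets with value ≥ 59, sorted by total volume:
- TV box+desk: volume 15, value 80
- wardrobe+TV box: volume 15, value 60
- dresser+desk: volume 16, value 59
- wardrobe+TV box+desk: volume 19, value 94
Minimum volume: 15 m³.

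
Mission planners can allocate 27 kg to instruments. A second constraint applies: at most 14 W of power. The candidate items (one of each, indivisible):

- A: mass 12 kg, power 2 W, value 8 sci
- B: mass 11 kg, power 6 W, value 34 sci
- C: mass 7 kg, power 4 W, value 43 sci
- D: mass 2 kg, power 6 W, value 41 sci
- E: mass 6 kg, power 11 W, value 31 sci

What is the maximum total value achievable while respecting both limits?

92 sci

Feasible sets respecting both limits:
- A+C+D: mass 21, power 12, value 92
- C+D: mass 9, power 10, value 84
- A+B+D: mass 25, power 14, value 83
Best: 92 sci.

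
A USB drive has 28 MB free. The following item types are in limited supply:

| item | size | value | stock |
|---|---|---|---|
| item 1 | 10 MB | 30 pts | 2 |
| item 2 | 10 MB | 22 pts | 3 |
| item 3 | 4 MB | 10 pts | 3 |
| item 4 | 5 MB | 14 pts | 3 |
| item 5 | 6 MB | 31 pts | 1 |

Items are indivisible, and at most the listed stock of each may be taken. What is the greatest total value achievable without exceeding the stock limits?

Top feasible selections:
- 2×item 1 + 1×item 5: size 26, value 91
- 1×item 1 + 3×item 3 + 1×item 5: size 28, value 91
- 1×item 1 + 2×item 4 + 1×item 5: size 26, value 89
Best: 91 pts.

91 pts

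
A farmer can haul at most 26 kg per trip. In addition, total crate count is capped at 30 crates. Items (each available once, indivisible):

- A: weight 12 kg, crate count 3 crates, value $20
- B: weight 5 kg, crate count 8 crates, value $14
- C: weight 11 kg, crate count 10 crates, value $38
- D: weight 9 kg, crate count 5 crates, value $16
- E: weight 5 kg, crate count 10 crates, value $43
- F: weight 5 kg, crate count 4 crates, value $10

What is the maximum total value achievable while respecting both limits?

Feasible sets respecting both limits:
- C+D+E: weight 25, crate count 25, value 97
- B+C+E: weight 21, crate count 28, value 95
- C+E+F: weight 21, crate count 24, value 91
- B+D+E+F: weight 24, crate count 27, value 83
Best: $97.

$97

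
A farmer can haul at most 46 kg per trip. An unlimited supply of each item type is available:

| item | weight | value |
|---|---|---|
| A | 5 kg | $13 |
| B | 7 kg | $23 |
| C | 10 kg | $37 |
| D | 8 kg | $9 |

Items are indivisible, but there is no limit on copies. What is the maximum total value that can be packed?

Best value-per-unit is C at 37/10; filling with it alone gives 4×37 = 148.
Optimal mix: 1×A + 4×C → weight 45, value 161.

$161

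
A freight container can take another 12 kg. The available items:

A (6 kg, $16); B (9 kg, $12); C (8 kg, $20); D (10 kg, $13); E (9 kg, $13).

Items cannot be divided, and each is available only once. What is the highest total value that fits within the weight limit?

This is a 0/1 knapsack; check combinations near the capacity.
- C: weight 8, value 20
- A: weight 6, value 16
- E: weight 9, value 13
- D: weight 10, value 13
Best: $20.

$20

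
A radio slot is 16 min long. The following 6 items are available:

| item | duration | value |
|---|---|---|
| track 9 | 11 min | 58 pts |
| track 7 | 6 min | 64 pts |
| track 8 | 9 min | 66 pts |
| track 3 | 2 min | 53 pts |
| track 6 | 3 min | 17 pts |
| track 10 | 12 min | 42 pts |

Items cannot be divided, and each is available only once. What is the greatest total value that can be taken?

136 pts

Check high-value combinations within 16 min:
- track 8+track 3+track 6: duration 9+2+3=14, value 66+53+17=136
- track 7+track 3+track 6: duration 6+2+3=11, value 64+53+17=134
- track 7+track 8: duration 6+9=15, value 64+66=130
- track 9+track 3+track 6: duration 11+2+3=16, value 58+53+17=128
Best: 136 pts.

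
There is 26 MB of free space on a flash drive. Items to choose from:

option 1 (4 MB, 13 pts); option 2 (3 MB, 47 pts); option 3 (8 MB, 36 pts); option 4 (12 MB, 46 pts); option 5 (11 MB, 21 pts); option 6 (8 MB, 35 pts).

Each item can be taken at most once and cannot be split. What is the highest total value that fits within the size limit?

This is a 0/1 knapsack; check combinations near the capacity.
- option 1+option 2+option 3+option 6: size 4+3+8+8=23, value 13+47+36+35=131
- option 2+option 3+option 4: size 3+8+12=23, value 47+36+46=129
- option 2+option 4+option 6: size 3+12+8=23, value 47+46+35=128
Best: 131 pts.

131 pts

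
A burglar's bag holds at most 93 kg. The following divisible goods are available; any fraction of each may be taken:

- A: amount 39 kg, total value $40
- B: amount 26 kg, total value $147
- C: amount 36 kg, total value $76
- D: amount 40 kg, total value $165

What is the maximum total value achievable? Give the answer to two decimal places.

Take in order of value per unit:
- B (147/26 per unit): all 26 → value 147, running total 147.00
- D (165/40 per unit): all 40 → value 165, running total 312.00
- C (76/36 per unit): 27 of 36 → value 27×76/36 = 57.0000, running total 369.00
Total 369.00.

369.00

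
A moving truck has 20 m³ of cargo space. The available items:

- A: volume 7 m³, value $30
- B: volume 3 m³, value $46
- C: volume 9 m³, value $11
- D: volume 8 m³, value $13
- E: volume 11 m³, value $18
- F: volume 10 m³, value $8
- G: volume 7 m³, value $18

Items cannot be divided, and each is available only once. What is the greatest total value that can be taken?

$94

Check high-value combinations within 20 m³:
- A+B+G: volume 7+3+7=17, value 30+46+18=94
- A+B+D: volume 7+3+8=18, value 30+46+13=89
- A+B+C: volume 7+3+9=19, value 30+46+11=87
- A+B+F: volume 7+3+10=20, value 30+46+8=84
- B+D+G: volume 3+8+7=18, value 46+13+18=77
Best: $94.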